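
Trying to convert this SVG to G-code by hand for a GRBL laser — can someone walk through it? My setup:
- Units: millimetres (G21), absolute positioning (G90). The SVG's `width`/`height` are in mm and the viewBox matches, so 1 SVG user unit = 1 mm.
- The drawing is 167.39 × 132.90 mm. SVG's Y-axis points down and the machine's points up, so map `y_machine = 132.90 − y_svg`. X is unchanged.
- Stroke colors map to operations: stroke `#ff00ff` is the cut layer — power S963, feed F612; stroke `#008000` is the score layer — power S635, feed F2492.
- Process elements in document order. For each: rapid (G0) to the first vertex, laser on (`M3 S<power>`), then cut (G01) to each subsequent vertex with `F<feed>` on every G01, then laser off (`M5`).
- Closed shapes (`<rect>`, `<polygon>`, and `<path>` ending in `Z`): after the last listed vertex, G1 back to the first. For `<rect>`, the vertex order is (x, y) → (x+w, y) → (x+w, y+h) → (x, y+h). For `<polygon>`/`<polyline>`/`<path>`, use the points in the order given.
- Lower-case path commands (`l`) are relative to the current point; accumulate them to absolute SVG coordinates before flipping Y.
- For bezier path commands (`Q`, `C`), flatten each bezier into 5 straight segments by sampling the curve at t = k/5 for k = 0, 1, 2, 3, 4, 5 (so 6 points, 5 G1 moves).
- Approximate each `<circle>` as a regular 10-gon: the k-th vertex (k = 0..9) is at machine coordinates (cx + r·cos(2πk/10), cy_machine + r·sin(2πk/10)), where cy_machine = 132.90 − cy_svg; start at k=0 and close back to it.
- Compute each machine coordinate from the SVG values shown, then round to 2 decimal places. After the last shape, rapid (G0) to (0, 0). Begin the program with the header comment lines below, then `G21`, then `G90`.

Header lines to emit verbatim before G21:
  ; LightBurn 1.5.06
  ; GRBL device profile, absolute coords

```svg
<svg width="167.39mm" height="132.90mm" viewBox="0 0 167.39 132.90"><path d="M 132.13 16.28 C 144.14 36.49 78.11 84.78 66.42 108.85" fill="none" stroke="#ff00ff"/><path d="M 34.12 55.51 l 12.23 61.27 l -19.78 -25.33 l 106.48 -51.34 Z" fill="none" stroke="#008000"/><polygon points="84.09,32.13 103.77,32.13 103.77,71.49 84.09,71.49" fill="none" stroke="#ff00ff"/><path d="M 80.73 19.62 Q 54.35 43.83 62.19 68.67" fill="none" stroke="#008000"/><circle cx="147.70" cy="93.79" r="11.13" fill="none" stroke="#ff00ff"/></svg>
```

; LightBurn 1.5.06
; GRBL device profile, absolute coords
G21
G90
G0 X132.13 Y116.62
M3 S963
G01 X131.03 Y101.54 F612
G01 X117.56 Y82.24 F612
G01 X98.06 Y61.21 F612
G01 X78.90 Y40.98 F612
G01 X66.42 Y24.05 F612
M5
G0 X34.12 Y77.39
M3 S635
G01 X46.35 Y16.12 F2492
G01 X26.57 Y41.45 F2492
G01 X133.05 Y92.79 F2492
G01 X34.12 Y77.39 F2492
M5
G0 X84.09 Y100.77
M3 S963
G01 X103.77 Y100.77 F612
G01 X103.77 Y61.41 F612
G01 X84.09 Y61.41 F612
G01 X84.09 Y100.77 F612
M5
G0 X80.73 Y113.28
M3 S635
G01 X71.55 Y103.57 F2492
G01 X65.10 Y93.81 F2492
G01 X61.39 Y84.00 F2492
G01 X60.42 Y74.14 F2492
G01 X62.19 Y64.23 F2492
M5
G0 X158.83 Y39.11
M3 S963
G01 X156.70 Y45.65 F612
G01 X151.14 Y49.70 F612
G01 X144.26 Y49.70 F612
G01 X138.70 Y45.65 F612
G01 X136.57 Y39.11 F612
G01 X138.70 Y32.57 F612
G01 X144.26 Y28.52 F612
G01 X151.14 Y28.52 F612
G01 X156.70 Y32.57 F612
G01 X158.83 Y39.11 F612
M5
G0 X0.00 Y0.00

1 u = 1 mm; y_m = 132.90 − y.

[1] `<path>` cubic bezier, #ff00ff→cut S963 F612: (132.13,116.62) → (131.03,101.54) → (117.56,82.24) → (98.06,61.21) → (78.90,40.98) → (66.42,24.05)

[2] `<path>` closed polygon, #008000→score S635 F2492: (34.12,77.39) → (46.35,16.12) → (26.57,41.45) → (133.05,92.79) → (34.12,77.39) (closed)

[3] `<polygon>` rectangle, #ff00ff→cut S963 F612: (84.09,100.77) → (103.77,100.77) → (103.77,61.41) → (84.09,61.41) → (84.09,100.77) (closed)

[4] `<path>` quadratic bezier, #008000→score S635 F2492: (80.73,113.28) → (71.55,103.57) → (65.10,93.81) → (61.39,84.00) → (60.42,74.14) → (62.19,64.23)

[5] `<circle>` circle, #ff00ff→cut S963 F612: (158.83,39.11) → (156.70,45.65) → (151.14,49.70) → (144.26,49.70) → (138.70,45.65) → (136.57,39.11) → (138.70,32.57) → (144.26,28.52) → (151.14,28.52) → (156.70,32.57) → (158.83,39.11) (closed)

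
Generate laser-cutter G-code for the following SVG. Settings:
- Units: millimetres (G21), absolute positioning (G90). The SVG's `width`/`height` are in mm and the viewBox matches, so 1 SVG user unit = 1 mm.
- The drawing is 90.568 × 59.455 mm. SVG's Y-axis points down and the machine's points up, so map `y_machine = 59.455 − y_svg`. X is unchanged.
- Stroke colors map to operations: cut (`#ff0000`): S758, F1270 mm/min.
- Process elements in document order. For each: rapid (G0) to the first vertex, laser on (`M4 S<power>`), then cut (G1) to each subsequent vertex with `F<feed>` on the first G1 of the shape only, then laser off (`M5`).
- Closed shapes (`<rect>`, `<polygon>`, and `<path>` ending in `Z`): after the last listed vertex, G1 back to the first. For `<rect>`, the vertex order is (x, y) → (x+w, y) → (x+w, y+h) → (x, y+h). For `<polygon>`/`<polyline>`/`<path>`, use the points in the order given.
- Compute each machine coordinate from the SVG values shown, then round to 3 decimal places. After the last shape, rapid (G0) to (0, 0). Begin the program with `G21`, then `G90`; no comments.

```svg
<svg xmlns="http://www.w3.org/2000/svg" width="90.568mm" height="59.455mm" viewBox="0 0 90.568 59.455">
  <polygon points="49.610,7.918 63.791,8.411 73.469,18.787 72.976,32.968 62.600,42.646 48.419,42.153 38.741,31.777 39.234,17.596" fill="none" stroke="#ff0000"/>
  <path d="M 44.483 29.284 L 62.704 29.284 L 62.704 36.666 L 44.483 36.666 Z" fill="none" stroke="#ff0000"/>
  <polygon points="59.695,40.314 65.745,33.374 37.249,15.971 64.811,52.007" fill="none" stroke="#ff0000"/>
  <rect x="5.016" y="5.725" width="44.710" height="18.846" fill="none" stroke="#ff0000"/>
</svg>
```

1 u = 1 mm; y_m = 59.455 − y.

[1] `<polygon>` regular polygon, #ff0000→cut S758 F1270: (49.610,51.537) → (63.791,51.044) → (73.469,40.668) → (72.976,26.487) → (62.600,16.809) → (48.419,17.302) → (38.741,27.678) → (39.234,41.859) → (49.610,51.537) (closed)

[2] `<path>` rectangle, #ff0000→cut S758 F1270: (44.483,30.171) → (62.704,30.171) → (62.704,22.789) → (44.483,22.789) → (44.483,30.171) (closed)

[3] `<polygon>` closed polygon, #ff0000→cut S758 F1270: (59.695,19.141) → (65.745,26.081) → (37.249,43.484) → (64.811,7.448) → (59.695,19.141) (closed)

[4] `<rect>` rectangle, #ff0000→cut S758 F1270: (5.016,53.730) → (49.726,53.730) → (49.726,34.884) → (5.016,34.884) → (5.016,53.730) (closed)

G21
G90
G0 X49.610 Y51.537
M4 S758
G1 X63.791 Y51.044 F1270
G1 X73.469 Y40.668
G1 X72.976 Y26.487
G1 X62.600 Y16.809
G1 X48.419 Y17.302
G1 X38.741 Y27.678
G1 X39.234 Y41.859
G1 X49.610 Y51.537
M5
G0 X44.483 Y30.171
M4 S758
G1 X62.704 Y30.171 F1270
G1 X62.704 Y22.789
G1 X44.483 Y22.789
G1 X44.483 Y30.171
M5
G0 X59.695 Y19.141
M4 S758
G1 X65.745 Y26.081 F1270
G1 X37.249 Y43.484
G1 X64.811 Y7.448
G1 X59.695 Y19.141
M5
G0 X5.016 Y53.730
M4 S758
G1 X49.726 Y53.730 F1270
G1 X49.726 Y34.884
G1 X5.016 Y34.884
G1 X5.016 Y53.730
M5
G0 X0.000 Y0.000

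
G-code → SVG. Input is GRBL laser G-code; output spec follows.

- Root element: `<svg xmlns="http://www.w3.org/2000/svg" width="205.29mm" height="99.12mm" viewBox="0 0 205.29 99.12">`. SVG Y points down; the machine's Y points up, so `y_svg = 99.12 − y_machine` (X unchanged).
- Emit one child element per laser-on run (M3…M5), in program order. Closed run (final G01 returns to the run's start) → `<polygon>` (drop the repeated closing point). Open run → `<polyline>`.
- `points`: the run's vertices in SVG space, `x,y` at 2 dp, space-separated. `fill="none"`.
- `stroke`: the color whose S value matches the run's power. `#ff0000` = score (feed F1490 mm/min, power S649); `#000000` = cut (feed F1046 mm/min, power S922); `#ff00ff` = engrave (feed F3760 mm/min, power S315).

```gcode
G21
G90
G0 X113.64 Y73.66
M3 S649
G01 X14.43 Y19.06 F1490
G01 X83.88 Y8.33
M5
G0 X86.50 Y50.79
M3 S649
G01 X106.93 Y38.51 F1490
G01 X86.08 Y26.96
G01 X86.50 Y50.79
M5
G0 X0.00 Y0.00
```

<svg xmlns="http://www.w3.org/2000/svg" width="205.29mm" height="99.12mm" viewBox="0 0 205.29 99.12">
  <polyline points="113.64,25.46 14.43,80.06 83.88,90.79" fill="none" stroke="#ff0000"/>
  <polygon points="86.50,48.33 106.93,60.61 86.08,72.16" fill="none" stroke="#ff0000"/>
</svg>

Machine Y-up, SVG Y-down with viewBox height 99.12, so y_svg = 99.12 − y_machine; X carries over. Every run uses S649, so all elements get stroke `#ff0000` (score).

Run 1: The run is open, so emit a `<polyline>` with points (Y-flipped): 113.64,25.46 14.43,80.06 83.88,90.79.

Run 2: The run returns to its start, so emit a `<polygon>` with points (Y-flipped): 86.50,48.33 106.93,60.61 86.08,72.16.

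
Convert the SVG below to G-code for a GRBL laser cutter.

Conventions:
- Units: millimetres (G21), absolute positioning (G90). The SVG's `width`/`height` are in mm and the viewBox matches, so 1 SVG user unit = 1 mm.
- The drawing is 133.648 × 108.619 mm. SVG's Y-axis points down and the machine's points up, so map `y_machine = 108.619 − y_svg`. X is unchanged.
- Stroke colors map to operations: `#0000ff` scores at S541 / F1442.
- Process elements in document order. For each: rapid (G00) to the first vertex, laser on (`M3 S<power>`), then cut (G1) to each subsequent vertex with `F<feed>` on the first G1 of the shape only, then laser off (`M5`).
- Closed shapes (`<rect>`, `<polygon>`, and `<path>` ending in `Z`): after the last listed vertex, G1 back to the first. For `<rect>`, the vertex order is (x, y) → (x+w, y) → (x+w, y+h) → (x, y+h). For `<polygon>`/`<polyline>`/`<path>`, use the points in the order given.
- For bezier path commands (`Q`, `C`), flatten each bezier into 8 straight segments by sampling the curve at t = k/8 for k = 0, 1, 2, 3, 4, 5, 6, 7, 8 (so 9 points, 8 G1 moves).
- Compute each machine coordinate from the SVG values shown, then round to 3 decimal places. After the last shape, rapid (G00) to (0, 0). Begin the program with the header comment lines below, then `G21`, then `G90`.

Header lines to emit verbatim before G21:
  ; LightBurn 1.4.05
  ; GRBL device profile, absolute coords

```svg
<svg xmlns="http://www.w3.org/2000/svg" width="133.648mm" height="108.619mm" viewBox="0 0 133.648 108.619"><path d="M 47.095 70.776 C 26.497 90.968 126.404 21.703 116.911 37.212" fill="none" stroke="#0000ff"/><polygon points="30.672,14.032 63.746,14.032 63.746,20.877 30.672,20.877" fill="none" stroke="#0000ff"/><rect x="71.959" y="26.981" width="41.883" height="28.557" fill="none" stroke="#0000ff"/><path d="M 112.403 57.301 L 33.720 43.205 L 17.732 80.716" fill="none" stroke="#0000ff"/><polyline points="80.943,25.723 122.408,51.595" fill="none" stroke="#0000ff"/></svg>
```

; LightBurn 1.4.05
; GRBL device profile, absolute coords
G21
G90
G00 X47.095 Y37.843
M3 S541
G1 X44.570 Y34.124 F1442
G1 X50.649 Y36.750
G1 X62.636 Y43.679
G1 X77.839 Y52.869
G1 X93.561 Y62.279
G1 X107.111 Y69.866
G1 X115.792 Y73.589
G1 X116.911 Y71.407
M5
G00 X30.672 Y94.587
M3 S541
G1 X63.746 Y94.587 F1442
G1 X63.746 Y87.742
G1 X30.672 Y87.742
G1 X30.672 Y94.587
M5
G00 X71.959 Y81.638
M3 S541
G1 X113.842 Y81.638 F1442
G1 X113.842 Y53.081
G1 X71.959 Y53.081
G1 X71.959 Y81.638
M5
G00 X112.403 Y51.318
M3 S541
G1 X33.720 Y65.414 F1442
G1 X17.732 Y27.903
M5
G00 X80.943 Y82.896
M3 S541
G1 X122.408 Y57.024 F1442
M5
G00 X0.000 Y0.000

1 u = 1 mm; y_m = 108.619 − y.

[1] `<path>` cubic bezier, #0000ff→score S541 F1442: (47.095,37.843) → (44.570,34.124) → (50.649,36.750) → (62.636,43.679) → (77.839,52.869) → (93.561,62.279) → (107.111,69.866) → (115.792,73.589) → (116.911,71.407)

[2] `<polygon>` rectangle, #0000ff→score S541 F1442: (30.672,94.587) → (63.746,94.587) → (63.746,87.742) → (30.672,87.742) → (30.672,94.587) (closed)

[3] `<rect>` rectangle, #0000ff→score S541 F1442: (71.959,81.638) → (113.842,81.638) → (113.842,53.081) → (71.959,53.081) → (71.959,81.638) (closed)

[4] `<path>` open polyline, #0000ff→score S541 F1442: (112.403,51.318) → (33.720,65.414) → (17.732,27.903)

[5] `<polyline>` line segment, #0000ff→score S541 F1442: (80.943,82.896) → (122.408,57.024)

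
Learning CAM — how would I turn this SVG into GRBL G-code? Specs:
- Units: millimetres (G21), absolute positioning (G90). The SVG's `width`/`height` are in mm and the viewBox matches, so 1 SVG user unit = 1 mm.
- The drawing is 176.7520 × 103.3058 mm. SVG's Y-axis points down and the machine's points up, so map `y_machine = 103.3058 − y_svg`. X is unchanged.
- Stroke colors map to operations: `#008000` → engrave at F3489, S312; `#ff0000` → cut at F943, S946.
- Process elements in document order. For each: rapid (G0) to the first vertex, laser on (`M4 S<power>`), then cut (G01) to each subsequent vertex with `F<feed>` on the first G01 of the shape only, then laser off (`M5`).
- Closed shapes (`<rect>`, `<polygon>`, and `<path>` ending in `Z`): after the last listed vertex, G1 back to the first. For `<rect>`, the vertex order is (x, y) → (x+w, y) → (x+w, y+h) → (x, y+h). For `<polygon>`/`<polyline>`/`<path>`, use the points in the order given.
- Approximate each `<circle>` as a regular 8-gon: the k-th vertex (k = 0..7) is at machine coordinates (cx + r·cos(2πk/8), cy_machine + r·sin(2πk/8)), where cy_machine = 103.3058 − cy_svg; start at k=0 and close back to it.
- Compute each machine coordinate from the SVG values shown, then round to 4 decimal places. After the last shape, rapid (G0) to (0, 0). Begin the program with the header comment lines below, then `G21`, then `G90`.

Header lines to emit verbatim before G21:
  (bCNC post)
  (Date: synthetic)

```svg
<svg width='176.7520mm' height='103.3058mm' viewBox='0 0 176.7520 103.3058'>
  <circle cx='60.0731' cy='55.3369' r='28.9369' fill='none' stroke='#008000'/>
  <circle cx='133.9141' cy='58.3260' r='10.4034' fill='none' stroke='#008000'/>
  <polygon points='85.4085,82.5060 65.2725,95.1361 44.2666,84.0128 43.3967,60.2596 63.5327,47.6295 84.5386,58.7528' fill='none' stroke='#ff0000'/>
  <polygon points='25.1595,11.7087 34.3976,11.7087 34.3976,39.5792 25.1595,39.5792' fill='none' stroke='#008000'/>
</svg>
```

(bCNC post)
(Date: synthetic)
G21
G90
G0 X89.0100 Y47.9689
M4 S312
G01 X80.5346 Y68.4304 F3489
G01 X60.0731 Y76.9058
G01 X39.6116 Y68.4304
G01 X31.1362 Y47.9689
G01 X39.6116 Y27.5074
G01 X60.0731 Y19.0320
G01 X80.5346 Y27.5074
G01 X89.0100 Y47.9689
M5
G0 X144.3175 Y44.9798
M4 S312
G01 X141.2704 Y52.3361 F3489
G01 X133.9141 Y55.3832
G01 X126.5578 Y52.3361
G01 X123.5107 Y44.9798
G01 X126.5578 Y37.6235
G01 X133.9141 Y34.5764
G01 X141.2704 Y37.6235
G01 X144.3175 Y44.9798
M5
G0 X85.4085 Y20.7998
M4 S946
G01 X65.2725 Y8.1697 F943
G01 X44.2666 Y19.2930
G01 X43.3967 Y43.0462
G01 X63.5327 Y55.6763
G01 X84.5386 Y44.5530
G01 X85.4085 Y20.7998
M5
G0 X25.1595 Y91.5971
M4 S312
G01 X34.3976 Y91.5971 F3489
G01 X34.3976 Y63.7266
G01 X25.1595 Y63.7266
G01 X25.1595 Y91.5971
M5
G0 X0.0000 Y0.0000

1 u = 1 mm; y_m = 103.3058 − y.

[1] `<circle>` circle, #008000→engrave S312 F3489: (89.0100,47.9689) → (80.5346,68.4304) → (60.0731,76.9058) → (39.6116,68.4304) → (31.1362,47.9689) → (39.6116,27.5074) → (60.0731,19.0320) → (80.5346,27.5074) → (89.0100,47.9689) (closed)

[2] `<circle>` circle, #008000→engrave S312 F3489: (144.3175,44.9798) → (141.2704,52.3361) → (133.9141,55.3832) → (126.5578,52.3361) → (123.5107,44.9798) → (126.5578,37.6235) → (133.9141,34.5764) → (141.2704,37.6235) → (144.3175,44.9798) (closed)

[3] `<polygon>` regular polygon, #ff0000→cut S946 F943: (85.4085,20.7998) → (65.2725,8.1697) → (44.2666,19.2930) → (43.3967,43.0462) → (63.5327,55.6763) → (84.5386,44.5530) → (85.4085,20.7998) (closed)

[4] `<polygon>` rectangle, #008000→engrave S312 F3489: (25.1595,91.5971) → (34.3976,91.5971) → (34.3976,63.7266) → (25.1595,63.7266) → (25.1595,91.5971) (closed)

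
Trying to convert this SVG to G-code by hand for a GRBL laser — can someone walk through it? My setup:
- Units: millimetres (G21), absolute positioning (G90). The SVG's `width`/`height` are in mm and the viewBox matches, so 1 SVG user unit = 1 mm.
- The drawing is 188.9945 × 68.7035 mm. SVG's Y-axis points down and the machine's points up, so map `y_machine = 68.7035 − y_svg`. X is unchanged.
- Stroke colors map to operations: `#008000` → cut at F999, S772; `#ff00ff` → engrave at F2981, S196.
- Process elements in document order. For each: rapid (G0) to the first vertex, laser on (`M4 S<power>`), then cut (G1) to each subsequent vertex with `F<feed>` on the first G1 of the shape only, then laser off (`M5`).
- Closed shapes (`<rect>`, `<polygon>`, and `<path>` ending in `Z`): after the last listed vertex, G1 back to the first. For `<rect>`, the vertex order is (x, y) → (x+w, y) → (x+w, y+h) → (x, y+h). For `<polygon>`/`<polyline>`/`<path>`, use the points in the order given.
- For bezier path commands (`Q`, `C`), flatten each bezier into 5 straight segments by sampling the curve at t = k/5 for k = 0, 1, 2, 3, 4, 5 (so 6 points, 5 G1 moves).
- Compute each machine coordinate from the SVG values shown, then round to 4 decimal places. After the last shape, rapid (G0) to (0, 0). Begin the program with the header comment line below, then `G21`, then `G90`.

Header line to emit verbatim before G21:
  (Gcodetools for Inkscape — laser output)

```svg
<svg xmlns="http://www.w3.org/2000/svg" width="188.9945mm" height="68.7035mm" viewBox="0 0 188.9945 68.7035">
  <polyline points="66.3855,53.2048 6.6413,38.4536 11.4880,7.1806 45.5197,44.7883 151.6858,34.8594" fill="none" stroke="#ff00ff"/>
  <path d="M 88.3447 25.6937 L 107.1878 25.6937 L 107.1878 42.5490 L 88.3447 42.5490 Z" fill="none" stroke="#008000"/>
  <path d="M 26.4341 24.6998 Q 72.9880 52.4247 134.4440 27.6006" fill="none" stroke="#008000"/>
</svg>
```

viewBox `0 0 188.9945 68.7035` with mm width/height → 1 unit = 1 mm. Flip: y_m = 68.7035 − y_svg.

**Shape 1** — `<polyline>` open polyline, stroke `#ff00ff` → engrave (S196, F2981). Machine vertices: (66.3855,15.4987) → (6.6413,30.2499) → (11.4880,61.5229) → (45.5197,23.9152) → (151.6858,33.8441). Open path.

**Shape 2** — `<path>` rectangle, stroke `#008000` → cut (S772, F999). Machine vertices: (88.3447,43.0098) → (107.1878,43.0098) → (107.1878,26.1545) → (88.3447,26.1545) → (88.3447,43.0098). Closed: final G1 returns to the first vertex.

**Shape 3** — `<path>` quadratic bezier, stroke `#008000` → cut (S772, F999). Control points (SVG): P0=(26.4341,24.6998), P1=(72.9880,52.4247), P2=(134.4440,27.6006); sampled at t=k/5. Machine vertices: (26.4341,44.0037) → (45.6517,35.0157) → (66.0616,30.2316) → (87.6635,29.6515) → (110.4577,33.2752) → (134.4440,41.1029). Open path.

(Gcodetools for Inkscape — laser output)
G21
G90
G0 X66.3855 Y15.4987
M4 S196
G1 X6.6413 Y30.2499 F2981
G1 X11.4880 Y61.5229
G1 X45.5197 Y23.9152
G1 X151.6858 Y33.8441
M5
G0 X88.3447 Y43.0098
M4 S772
G1 X107.1878 Y43.0098 F999
G1 X107.1878 Y26.1545
G1 X88.3447 Y26.1545
G1 X88.3447 Y43.0098
M5
G0 X26.4341 Y44.0037
M4 S772
G1 X45.6517 Y35.0157 F999
G1 X66.0616 Y30.2316
G1 X87.6635 Y29.6515
G1 X110.4577 Y33.2752
G1 X134.4440 Y41.1029
M5
G0 X0.0000 Y0.0000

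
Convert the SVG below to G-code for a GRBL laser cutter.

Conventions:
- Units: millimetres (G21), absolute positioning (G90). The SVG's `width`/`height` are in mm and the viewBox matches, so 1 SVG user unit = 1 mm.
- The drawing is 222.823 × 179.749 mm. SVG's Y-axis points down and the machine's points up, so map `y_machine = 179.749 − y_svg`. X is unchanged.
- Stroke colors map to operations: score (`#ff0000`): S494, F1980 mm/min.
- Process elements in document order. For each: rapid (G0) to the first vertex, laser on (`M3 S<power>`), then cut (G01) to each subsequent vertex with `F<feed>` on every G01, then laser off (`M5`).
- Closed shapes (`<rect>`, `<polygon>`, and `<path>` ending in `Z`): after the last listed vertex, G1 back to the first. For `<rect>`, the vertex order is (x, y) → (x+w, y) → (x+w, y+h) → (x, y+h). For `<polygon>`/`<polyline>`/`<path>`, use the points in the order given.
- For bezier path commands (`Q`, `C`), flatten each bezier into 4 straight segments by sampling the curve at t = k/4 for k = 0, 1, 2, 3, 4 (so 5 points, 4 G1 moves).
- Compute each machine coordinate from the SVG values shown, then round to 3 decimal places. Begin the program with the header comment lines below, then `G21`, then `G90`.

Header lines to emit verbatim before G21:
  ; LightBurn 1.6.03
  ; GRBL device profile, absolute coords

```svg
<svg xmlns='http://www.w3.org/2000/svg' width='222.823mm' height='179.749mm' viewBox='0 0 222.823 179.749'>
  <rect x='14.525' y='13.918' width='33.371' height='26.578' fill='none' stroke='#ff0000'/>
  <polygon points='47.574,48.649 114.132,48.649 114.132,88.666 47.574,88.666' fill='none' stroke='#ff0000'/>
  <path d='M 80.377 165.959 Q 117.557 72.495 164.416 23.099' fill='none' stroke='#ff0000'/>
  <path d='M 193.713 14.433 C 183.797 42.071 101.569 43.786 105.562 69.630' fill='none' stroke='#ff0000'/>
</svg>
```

viewBox `0 0 222.823 179.749` with mm width/height → 1 unit = 1 mm. Flip: y_m = 179.749 − y_svg.

**Shape 1** — `<rect>` rectangle, stroke `#ff0000` → score (S494, F1980). Machine vertices: (14.525,165.831) → (47.896,165.831) → (47.896,139.253) → (14.525,139.253) → (14.525,165.831). Closed: final G1 returns to the first vertex.

**Shape 2** — `<polygon>` rectangle, stroke `#ff0000` → score (S494, F1980). Machine vertices: (47.574,131.100) → (114.132,131.100) → (114.132,91.083) → (47.574,91.083) → (47.574,131.100). Closed: final G1 returns to the first vertex.

**Shape 3** — `<path>` quadratic bezier, stroke `#ff0000` → score (S494, F1980). Control points (SVG): P0=(80.377,165.959), P1=(117.557,72.495), P2=(164.416,23.099); sampled at t=k/4. Machine vertices: (80.377,13.790) → (99.572,57.768) → (119.977,96.237) → (141.591,129.198) → (164.416,156.650). Open path.

**Shape 4** — `<path>` cubic bezier, stroke `#ff0000` → score (S494, F1980). Control points (SVG): P0=(193.713,14.433), P1=(183.797,42.071), P2=(101.569,43.786), P3=(105.562,69.630); sampled at t=k/4. Machine vertices: (193.713,165.316) → (175.195,148.666) → (144.422,137.045) → (116.257,125.760) → (105.562,110.119). Open path.

; LightBurn 1.6.03
; GRBL device profile, absolute coords
G21
G90
G0 X14.525 Y165.831
M3 S494
G01 X47.896 Y165.831 F1980
G01 X47.896 Y139.253 F1980
G01 X14.525 Y139.253 F1980
G01 X14.525 Y165.831 F1980
M5
G0 X47.574 Y131.100
M3 S494
G01 X114.132 Y131.100 F1980
G01 X114.132 Y91.083 F1980
G01 X47.574 Y91.083 F1980
G01 X47.574 Y131.100 F1980
M5
G0 X80.377 Y13.790
M3 S494
G01 X99.572 Y57.768 F1980
G01 X119.977 Y96.237 F1980
G01 X141.591 Y129.198 F1980
G01 X164.416 Y156.650 F1980
M5
G0 X193.713 Y165.316
M3 S494
G01 X175.195 Y148.666 F1980
G01 X144.422 Y137.045 F1980
G01 X116.257 Y125.760 F1980
G01 X105.562 Y110.119 F1980
M5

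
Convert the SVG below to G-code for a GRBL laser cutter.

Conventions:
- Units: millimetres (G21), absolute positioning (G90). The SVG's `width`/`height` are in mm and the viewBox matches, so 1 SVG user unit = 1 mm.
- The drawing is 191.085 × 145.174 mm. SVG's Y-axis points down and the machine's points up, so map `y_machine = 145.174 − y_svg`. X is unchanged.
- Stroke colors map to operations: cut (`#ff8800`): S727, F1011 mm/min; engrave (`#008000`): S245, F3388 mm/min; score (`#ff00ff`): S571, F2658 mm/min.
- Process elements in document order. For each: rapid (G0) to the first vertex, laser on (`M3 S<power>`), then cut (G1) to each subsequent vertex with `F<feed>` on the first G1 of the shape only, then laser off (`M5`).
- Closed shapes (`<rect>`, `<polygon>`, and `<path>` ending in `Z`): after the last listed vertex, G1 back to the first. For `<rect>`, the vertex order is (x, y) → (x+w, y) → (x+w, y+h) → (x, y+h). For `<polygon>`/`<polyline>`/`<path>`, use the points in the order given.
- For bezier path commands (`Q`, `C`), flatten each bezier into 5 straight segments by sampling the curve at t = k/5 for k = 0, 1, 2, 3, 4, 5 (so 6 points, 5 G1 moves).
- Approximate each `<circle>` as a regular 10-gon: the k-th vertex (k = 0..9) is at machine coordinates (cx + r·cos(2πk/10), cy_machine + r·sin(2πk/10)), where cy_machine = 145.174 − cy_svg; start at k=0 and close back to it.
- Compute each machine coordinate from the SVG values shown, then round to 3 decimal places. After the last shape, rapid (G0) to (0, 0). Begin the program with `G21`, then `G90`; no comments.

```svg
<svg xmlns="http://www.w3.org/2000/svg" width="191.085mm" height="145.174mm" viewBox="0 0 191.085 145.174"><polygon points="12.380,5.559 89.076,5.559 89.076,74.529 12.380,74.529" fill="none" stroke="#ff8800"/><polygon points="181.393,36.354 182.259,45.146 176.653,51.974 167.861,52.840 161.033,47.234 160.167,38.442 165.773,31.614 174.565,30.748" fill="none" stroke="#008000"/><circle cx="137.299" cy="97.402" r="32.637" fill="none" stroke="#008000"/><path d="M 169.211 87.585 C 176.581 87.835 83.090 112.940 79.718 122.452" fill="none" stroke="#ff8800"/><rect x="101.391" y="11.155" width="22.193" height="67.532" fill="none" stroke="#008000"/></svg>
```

G21
G90
G0 X12.380 Y139.615
M3 S727
G1 X89.076 Y139.615 F1011
G1 X89.076 Y70.645
G1 X12.380 Y70.645
G1 X12.380 Y139.615
M5
G0 X181.393 Y108.820
M3 S245
G1 X182.259 Y100.028 F3388
G1 X176.653 Y93.200
G1 X167.861 Y92.334
G1 X161.033 Y97.940
G1 X160.167 Y106.732
G1 X165.773 Y113.560
G1 X174.565 Y114.426
G1 X181.393 Y108.820
M5
G0 X169.936 Y47.772
M3 S245
G1 X163.703 Y66.956 F3388
G1 X147.384 Y78.812
G1 X127.214 Y78.812
G1 X110.895 Y66.956
G1 X104.662 Y47.772
G1 X110.895 Y28.588
G1 X127.214 Y16.732
G1 X147.384 Y16.732
G1 X163.703 Y28.588
G1 X169.936 Y47.772
M5
G0 X169.211 Y57.589
M3 S727
G1 X163.058 Y54.780 F1011
G1 X141.864 Y47.947
G1 X114.799 Y39.032
G1 X91.028 Y29.977
G1 X79.718 Y22.722
M5
G0 X101.391 Y134.019
M3 S245
G1 X123.584 Y134.019 F3388
G1 X123.584 Y66.487
G1 X101.391 Y66.487
G1 X101.391 Y134.019
M5
G0 X0.000 Y0.000

viewBox `0 0 191.085 145.174` with mm width/height → 1 unit = 1 mm. Flip: y_m = 145.174 − y_svg.

**Shape 1** — `<polygon>` rectangle, stroke `#ff8800` → cut (S727, F1011). Machine vertices: (12.380,139.615) → (89.076,139.615) → (89.076,70.645) → (12.380,70.645) → (12.380,139.615). Closed: final G1 returns to the first vertex.

**Shape 2** — `<polygon>` regular polygon, stroke `#008000` → engrave (S245, F3388). Machine vertices: (181.393,108.820) → (182.259,100.028) → (176.653,93.200) → (167.861,92.334) → (161.033,97.940) → (160.167,106.732) → (165.773,113.560) → (174.565,114.426) → (181.393,108.820). Closed: final G1 returns to the first vertex.

**Shape 3** — `<circle>` circle, stroke `#008000` → engrave (S245, F3388). Machine vertices: (169.936,47.772) → (163.703,66.956) → (147.384,78.812) → (127.214,78.812) → (110.895,66.956) → (104.662,47.772) → (110.895,28.588) → (127.214,16.732) → (147.384,16.732) → (163.703,28.588) → (169.936,47.772). Closed: final G1 returns to the first vertex.

**Shape 4** — `<path>` cubic bezier, stroke `#ff8800` → cut (S727, F1011). Control points (SVG): P0=(169.211,87.585), P1=(176.581,87.835), P2=(83.090,112.940), P3=(79.718,122.452); sampled at t=k/5. Machine vertices: (169.211,57.589) → (163.058,54.780) → (141.864,47.947) → (114.799,39.032) → (91.028,29.977) → (79.718,22.722). Open path.

**Shape 5** — `<rect>` rectangle, stroke `#008000` → engrave (S245, F3388). Machine vertices: (101.391,134.019) → (123.584,134.019) → (123.584,66.487) → (101.391,66.487) → (101.391,134.019). Closed: final G1 returns to the first vertex.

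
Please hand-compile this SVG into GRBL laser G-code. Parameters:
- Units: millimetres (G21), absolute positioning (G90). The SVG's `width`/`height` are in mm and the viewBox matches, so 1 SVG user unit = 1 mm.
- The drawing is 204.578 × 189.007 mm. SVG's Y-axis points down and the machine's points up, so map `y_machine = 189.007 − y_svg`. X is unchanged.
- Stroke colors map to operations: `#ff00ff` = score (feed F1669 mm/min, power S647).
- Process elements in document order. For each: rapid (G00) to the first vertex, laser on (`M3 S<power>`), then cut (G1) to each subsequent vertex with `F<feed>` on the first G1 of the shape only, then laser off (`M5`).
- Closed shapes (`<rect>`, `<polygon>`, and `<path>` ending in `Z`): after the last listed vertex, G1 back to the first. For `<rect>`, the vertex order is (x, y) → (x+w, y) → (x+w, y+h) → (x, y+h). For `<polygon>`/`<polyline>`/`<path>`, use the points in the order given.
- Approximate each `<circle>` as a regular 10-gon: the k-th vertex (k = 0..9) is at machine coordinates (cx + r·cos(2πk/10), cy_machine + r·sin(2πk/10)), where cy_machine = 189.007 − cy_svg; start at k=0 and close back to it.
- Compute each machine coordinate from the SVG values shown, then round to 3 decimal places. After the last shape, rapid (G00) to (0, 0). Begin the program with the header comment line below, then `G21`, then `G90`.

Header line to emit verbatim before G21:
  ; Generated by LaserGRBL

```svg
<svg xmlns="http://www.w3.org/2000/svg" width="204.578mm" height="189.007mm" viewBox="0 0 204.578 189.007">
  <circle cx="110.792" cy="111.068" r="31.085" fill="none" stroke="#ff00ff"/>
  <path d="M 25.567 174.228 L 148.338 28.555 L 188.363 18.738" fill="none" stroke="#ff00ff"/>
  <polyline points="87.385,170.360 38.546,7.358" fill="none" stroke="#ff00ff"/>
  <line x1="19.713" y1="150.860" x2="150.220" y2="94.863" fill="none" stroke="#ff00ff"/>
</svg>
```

; Generated by LaserGRBL
G21
G90
G00 X141.877 Y77.939
M3 S647
G1 X135.940 Y96.210 F1669
G1 X120.398 Y107.503
G1 X101.186 Y107.503
G1 X85.644 Y96.210
G1 X79.707 Y77.939
G1 X85.644 Y59.668
G1 X101.186 Y48.375
G1 X120.398 Y48.375
G1 X135.940 Y59.668
G1 X141.877 Y77.939
M5
G00 X25.567 Y14.779
M3 S647
G1 X148.338 Y160.452 F1669
G1 X188.363 Y170.269
M5
G00 X87.385 Y18.647
M3 S647
G1 X38.546 Y181.649 F1669
M5
G00 X19.713 Y38.147
M3 S647
G1 X150.220 Y94.144 F1669
M5
G00 X0.000 Y0.000

1 u = 1 mm; y_m = 189.007 − y.

[1] `<circle>` circle, #ff00ff→score S647 F1669: (141.877,77.939) → (135.940,96.210) → (120.398,107.503) → (101.186,107.503) → (85.644,96.210) → (79.707,77.939) → (85.644,59.668) → (101.186,48.375) → (120.398,48.375) → (135.940,59.668) → (141.877,77.939) (closed)

[2] `<path>` open polyline, #ff00ff→score S647 F1669: (25.567,14.779) → (148.338,160.452) → (188.363,170.269)

[3] `<polyline>` line segment, #ff00ff→score S647 F1669: (87.385,18.647) → (38.546,181.649)

[4] `<line>` line segment, #ff00ff→score S647 F1669: (19.713,38.147) → (150.220,94.144)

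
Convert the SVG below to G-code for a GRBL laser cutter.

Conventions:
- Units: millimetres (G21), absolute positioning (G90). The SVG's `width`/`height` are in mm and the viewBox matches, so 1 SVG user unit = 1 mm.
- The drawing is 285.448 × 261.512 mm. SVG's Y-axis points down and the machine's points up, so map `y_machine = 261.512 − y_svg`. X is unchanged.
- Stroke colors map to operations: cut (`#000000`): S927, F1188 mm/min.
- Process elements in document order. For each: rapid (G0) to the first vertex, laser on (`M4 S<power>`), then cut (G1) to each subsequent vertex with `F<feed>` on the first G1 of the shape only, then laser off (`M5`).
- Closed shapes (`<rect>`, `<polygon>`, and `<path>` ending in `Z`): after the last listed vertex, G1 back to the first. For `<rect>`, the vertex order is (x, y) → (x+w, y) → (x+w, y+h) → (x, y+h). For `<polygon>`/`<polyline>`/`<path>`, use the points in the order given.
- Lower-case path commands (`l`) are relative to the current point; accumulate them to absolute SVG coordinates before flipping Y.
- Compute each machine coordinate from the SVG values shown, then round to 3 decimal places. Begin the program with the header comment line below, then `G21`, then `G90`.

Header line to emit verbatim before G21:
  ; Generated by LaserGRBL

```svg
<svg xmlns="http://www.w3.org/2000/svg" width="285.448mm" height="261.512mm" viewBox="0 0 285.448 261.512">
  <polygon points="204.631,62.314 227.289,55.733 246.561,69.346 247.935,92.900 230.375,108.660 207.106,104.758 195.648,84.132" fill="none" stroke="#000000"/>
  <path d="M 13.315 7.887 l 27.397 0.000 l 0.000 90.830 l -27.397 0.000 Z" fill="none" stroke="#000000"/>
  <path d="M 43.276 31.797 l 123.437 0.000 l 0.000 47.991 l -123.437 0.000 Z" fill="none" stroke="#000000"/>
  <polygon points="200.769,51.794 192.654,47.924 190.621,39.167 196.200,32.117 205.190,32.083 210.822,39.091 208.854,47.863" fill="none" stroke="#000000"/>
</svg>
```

; Generated by LaserGRBL
G21
G90
G0 X204.631 Y199.198
M4 S927
G1 X227.289 Y205.779 F1188
G1 X246.561 Y192.166
G1 X247.935 Y168.612
G1 X230.375 Y152.852
G1 X207.106 Y156.754
G1 X195.648 Y177.380
G1 X204.631 Y199.198
M5
G0 X13.315 Y253.625
M4 S927
G1 X40.712 Y253.625 F1188
G1 X40.712 Y162.795
G1 X13.315 Y162.795
G1 X13.315 Y253.625
M5
G0 X43.276 Y229.715
M4 S927
G1 X166.713 Y229.715 F1188
G1 X166.713 Y181.724
G1 X43.276 Y181.724
G1 X43.276 Y229.715
M5
G0 X200.769 Y209.718
M4 S927
G1 X192.654 Y213.588 F1188
G1 X190.621 Y222.345
G1 X196.200 Y229.395
G1 X205.190 Y229.429
G1 X210.822 Y222.421
G1 X208.854 Y213.649
G1 X200.769 Y209.718
M5

Since the viewBox matches the mm dimensions, user units are millimetres directly. The only transform is the Y-flip y_m = 261.512 − y_svg.

Shape 1 is a regular polygon drawn with `<polygon>`. Its stroke #000000 means cut at S927, F1188. After flipping Y the toolpath is (204.631,199.198) → (227.289,205.779) → (246.561,192.166) → (247.935,168.612) → (230.375,152.852) → (207.106,156.754) → (195.648,177.380) → (204.631,199.198), returning to the start.

Shape 2 is a rectangle drawn with `<path>`. Its stroke #000000 means cut at S927, F1188. After flipping Y the toolpath is (13.315,253.625) → (40.712,253.625) → (40.712,162.795) → (13.315,162.795) → (13.315,253.625), returning to the start.

Shape 3 is a rectangle drawn with `<path>`. Its stroke #000000 means cut at S927, F1188. After flipping Y the toolpath is (43.276,229.715) → (166.713,229.715) → (166.713,181.724) → (43.276,181.724) → (43.276,229.715), returning to the start.

Shape 4 is a regular polygon drawn with `<polygon>`. Its stroke #000000 means cut at S927, F1188. After flipping Y the toolpath is (200.769,209.718) → (192.654,213.588) → (190.621,222.345) → (196.200,229.395) → (205.190,229.429) → (210.822,222.421) → (208.854,213.649) → (200.769,209.718), returning to the start.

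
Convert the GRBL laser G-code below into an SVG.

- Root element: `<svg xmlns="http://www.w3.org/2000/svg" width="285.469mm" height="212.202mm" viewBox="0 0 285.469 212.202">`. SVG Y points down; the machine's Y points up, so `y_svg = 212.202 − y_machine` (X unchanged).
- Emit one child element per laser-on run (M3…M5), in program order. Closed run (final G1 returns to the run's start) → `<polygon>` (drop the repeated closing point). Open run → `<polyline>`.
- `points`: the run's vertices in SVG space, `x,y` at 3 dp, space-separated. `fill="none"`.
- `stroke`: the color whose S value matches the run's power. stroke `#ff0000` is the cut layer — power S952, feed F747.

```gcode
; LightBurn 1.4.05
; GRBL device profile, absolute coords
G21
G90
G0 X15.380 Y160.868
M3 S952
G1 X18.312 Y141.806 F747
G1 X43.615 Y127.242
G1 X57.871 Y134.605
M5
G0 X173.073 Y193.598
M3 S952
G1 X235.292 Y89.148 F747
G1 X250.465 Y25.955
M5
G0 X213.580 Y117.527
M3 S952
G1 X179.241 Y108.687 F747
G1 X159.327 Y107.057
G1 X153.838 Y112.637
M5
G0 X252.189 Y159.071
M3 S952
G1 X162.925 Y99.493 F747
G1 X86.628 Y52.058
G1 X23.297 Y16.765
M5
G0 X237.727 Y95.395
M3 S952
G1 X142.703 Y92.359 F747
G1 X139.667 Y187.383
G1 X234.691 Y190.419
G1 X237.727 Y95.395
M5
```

Each laser-on run becomes one SVG element. Flip Y back into SVG space with y_svg = 212.202 − y_machine. Every run uses S952, so all elements get stroke `#ff0000` (cut).

Run 1: The run is open, so emit a `<polyline>` with points (Y-flipped): 15.380,51.334 18.312,70.396 43.615,84.960 57.871,77.597.

Run 2: The run is open, so emit a `<polyline>` with points (Y-flipped): 173.073,18.604 235.292,123.054 250.465,186.247.

Run 3: The run is open, so emit a `<polyline>` with points (Y-flipped): 213.580,94.675 179.241,103.515 159.327,105.145 153.838,99.565.

Run 4: The run is open, so emit a `<polyline>` with points (Y-flipped): 252.189,53.131 162.925,112.709 86.628,160.144 23.297,195.437.

Run 5: The run returns to its start, so emit a `<polygon>` with points (Y-flipped): 237.727,116.807 142.703,119.843 139.667,24.819 234.691,21.783.

<svg xmlns="http://www.w3.org/2000/svg" width="285.469mm" height="212.202mm" viewBox="0 0 285.469 212.202">
  <polyline points="15.380,51.334 18.312,70.396 43.615,84.960 57.871,77.597" fill="none" stroke="#ff0000"/>
  <polyline points="173.073,18.604 235.292,123.054 250.465,186.247" fill="none" stroke="#ff0000"/>
  <polyline points="213.580,94.675 179.241,103.515 159.327,105.145 153.838,99.565" fill="none" stroke="#ff0000"/>
  <polyline points="252.189,53.131 162.925,112.709 86.628,160.144 23.297,195.437" fill="none" stroke="#ff0000"/>
  <polygon points="237.727,116.807 142.703,119.843 139.667,24.819 234.691,21.783" fill="none" stroke="#ff0000"/>
</svg>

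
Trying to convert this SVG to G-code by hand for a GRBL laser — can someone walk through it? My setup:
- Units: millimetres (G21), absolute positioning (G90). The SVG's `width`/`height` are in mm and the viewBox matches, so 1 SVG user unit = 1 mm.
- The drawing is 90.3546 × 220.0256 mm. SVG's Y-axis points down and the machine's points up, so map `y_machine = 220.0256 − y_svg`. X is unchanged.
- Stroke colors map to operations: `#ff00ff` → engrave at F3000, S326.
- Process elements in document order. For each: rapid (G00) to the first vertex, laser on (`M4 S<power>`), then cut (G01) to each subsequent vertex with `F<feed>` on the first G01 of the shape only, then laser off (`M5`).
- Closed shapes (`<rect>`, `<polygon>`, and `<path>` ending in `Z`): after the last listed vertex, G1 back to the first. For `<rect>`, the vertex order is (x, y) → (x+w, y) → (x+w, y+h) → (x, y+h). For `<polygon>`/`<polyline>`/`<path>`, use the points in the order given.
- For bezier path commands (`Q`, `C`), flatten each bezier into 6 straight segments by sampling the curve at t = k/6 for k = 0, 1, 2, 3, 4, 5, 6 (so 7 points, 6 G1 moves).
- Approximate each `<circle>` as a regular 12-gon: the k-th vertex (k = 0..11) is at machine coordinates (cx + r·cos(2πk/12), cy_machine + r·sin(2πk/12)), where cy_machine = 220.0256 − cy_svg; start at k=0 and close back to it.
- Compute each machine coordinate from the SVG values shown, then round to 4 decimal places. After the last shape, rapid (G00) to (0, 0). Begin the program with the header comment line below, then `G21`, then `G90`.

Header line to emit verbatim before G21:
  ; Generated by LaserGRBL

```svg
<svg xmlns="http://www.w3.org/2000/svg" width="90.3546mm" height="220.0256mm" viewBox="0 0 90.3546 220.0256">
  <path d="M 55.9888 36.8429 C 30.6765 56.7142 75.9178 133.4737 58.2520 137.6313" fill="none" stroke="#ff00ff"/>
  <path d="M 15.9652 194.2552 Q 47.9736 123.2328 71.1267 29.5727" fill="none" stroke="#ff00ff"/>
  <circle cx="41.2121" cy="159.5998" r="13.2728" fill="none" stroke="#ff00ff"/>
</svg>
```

; Generated by LaserGRBL
G21
G90
G00 X55.9888 Y183.1827
M4 S326
G01 X48.5942 Y169.1059 F3000
G01 X49.2514 Y149.1446
G01 X54.2530 Y126.8959
G01 X59.8918 Y105.9566
G01 X62.4605 Y89.9238
G01 X58.2520 Y82.3943
M5
G00 X15.9652 Y25.7704
M4 S326
G01 X26.3887 Y50.0734 F3000
G01 X36.3202 Y75.6340
G01 X45.7598 Y102.4522
G01 X54.7074 Y130.5281
G01 X63.1630 Y159.8617
G01 X71.1267 Y190.4529
M5
G00 X54.4849 Y60.4258
M4 S326
G01 X52.7067 Y67.0622 F3000
G01 X47.8485 Y71.9204
G01 X41.2121 Y73.6986
G01 X34.5757 Y71.9204
G01 X29.7175 Y67.0622
G01 X27.9393 Y60.4258
G01 X29.7175 Y53.7894
G01 X34.5757 Y48.9312
G01 X41.2121 Y47.1530
G01 X47.8485 Y48.9312
G01 X52.7067 Y53.7894
G01 X54.4849 Y60.4258
M5
G00 X0.0000 Y0.0000

viewBox `0 0 90.3546 220.0256` with mm width/height → 1 unit = 1 mm. Flip: y_m = 220.0256 − y_svg.

**Shape 1** — `<path>` cubic bezier, stroke `#ff00ff` → engrave (S326, F3000). Control points (SVG): P0=(55.9888,36.8429), P1=(30.6765,56.7142), P2=(75.9178,133.4737), P3=(58.2520,137.6313); sampled at t=k/6. Machine vertices: (55.9888,183.1827) → (48.5942,169.1059) → (49.2514,149.1446) → (54.2530,126.8959) → (59.8918,105.9566) → (62.4605,89.9238) → (58.2520,82.3943). Open path.

**Shape 2** — `<path>` quadratic bezier, stroke `#ff00ff` → engrave (S326, F3000). Control points (SVG): P0=(15.9652,194.2552), P1=(47.9736,123.2328), P2=(71.1267,29.5727); sampled at t=k/6. Machine vertices: (15.9652,25.7704) → (26.3887,50.0734) → (36.3202,75.6340) → (45.7598,102.4522) → (54.7074,130.5281) → (63.1630,159.8617) → (71.1267,190.4529). Open path.

**Shape 3** — `<circle>` circle, stroke `#ff00ff` → engrave (S326, F3000). Machine vertices: (54.4849,60.4258) → (52.7067,67.0622) → (47.8485,71.9204) → (41.2121,73.6986) → (34.5757,71.9204) → (29.7175,67.0622) → (27.9393,60.4258) → (29.7175,53.7894) → (34.5757,48.9312) → (41.2121,47.1530) → (47.8485,48.9312) → (52.7067,53.7894) → (54.4849,60.4258). Closed: final G1 returns to the first vertex.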